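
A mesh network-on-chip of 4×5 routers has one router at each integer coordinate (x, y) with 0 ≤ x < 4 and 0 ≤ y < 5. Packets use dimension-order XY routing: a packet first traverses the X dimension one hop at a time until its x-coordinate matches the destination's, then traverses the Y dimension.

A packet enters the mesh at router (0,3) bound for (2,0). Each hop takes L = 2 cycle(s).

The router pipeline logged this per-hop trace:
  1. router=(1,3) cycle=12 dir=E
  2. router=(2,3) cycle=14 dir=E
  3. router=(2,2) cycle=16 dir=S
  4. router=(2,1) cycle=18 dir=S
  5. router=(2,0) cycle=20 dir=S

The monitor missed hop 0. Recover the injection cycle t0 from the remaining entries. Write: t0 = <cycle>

At hop 1 the cycle is 12; in general cyc_k = t0 + kL.
t0 = cyc[1] − L = 12 − 2 = 10.

t0 = 10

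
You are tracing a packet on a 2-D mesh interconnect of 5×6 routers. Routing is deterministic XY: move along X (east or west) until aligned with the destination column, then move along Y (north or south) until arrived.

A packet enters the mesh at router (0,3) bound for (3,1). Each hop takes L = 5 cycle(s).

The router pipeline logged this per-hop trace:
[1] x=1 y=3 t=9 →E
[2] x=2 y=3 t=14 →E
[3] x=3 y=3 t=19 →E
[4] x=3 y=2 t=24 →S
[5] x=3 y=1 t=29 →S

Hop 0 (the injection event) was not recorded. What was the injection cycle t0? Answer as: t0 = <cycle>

t0 = 4

At hop 1 the cycle is 9; in general cyc_k = t0 + kL.
Therefore t0 = 9 − L = 4.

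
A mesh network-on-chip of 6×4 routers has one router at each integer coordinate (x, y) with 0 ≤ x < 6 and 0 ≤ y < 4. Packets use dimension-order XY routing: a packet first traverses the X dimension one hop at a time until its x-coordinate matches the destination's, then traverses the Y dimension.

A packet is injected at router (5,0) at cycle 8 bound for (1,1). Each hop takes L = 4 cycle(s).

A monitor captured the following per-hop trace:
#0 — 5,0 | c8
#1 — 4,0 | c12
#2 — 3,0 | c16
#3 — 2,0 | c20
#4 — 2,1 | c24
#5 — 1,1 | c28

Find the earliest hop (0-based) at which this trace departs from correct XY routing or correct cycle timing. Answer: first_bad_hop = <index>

[1] (-1,+0) / 4c ⇒ ok
[2] (-1,+0) / 4c ⇒ ok
[3] (-1,+0) / 4c ⇒ ok
[4] (+0,+1) / 4c ⇒ BAD: Y-move but x=2≠1

first_bad_hop = 4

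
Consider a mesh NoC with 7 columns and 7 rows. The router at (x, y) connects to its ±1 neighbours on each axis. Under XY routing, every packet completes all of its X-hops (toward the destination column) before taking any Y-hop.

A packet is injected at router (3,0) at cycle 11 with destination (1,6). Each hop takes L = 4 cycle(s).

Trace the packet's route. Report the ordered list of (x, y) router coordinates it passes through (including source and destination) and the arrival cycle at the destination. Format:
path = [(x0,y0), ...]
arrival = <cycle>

hop 0: (3,0) @ cyc 11
hop 1: (2,0) @ cyc 15  [W]
hop 2: (1,0) @ cyc 19  [W]
hop 3: (1,1) @ cyc 23  [N]
hop 4: (1,2) @ cyc 27  [N]
hop 5: (1,3) @ cyc 31  [N]
hop 6: (1,4) @ cyc 35  [N]
hop 7: (1,5) @ cyc 39  [N]
hop 8: (1,6) @ cyc 43  [N]

path = [(3,0), (2,0), (1,0), (1,1), (1,2), (1,3), (1,4), (1,5), (1,6)]
arrival = 43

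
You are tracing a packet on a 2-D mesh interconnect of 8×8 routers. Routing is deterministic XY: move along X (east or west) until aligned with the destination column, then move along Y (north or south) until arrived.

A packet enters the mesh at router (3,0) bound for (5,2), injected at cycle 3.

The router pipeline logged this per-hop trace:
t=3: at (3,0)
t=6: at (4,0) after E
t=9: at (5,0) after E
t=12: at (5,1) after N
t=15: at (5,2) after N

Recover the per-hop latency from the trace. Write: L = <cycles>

Between hops 0 and 1 the cycle counter advances 6 − 3 = 3.
Per-hop latency L = Δcyc = 3.

L = 3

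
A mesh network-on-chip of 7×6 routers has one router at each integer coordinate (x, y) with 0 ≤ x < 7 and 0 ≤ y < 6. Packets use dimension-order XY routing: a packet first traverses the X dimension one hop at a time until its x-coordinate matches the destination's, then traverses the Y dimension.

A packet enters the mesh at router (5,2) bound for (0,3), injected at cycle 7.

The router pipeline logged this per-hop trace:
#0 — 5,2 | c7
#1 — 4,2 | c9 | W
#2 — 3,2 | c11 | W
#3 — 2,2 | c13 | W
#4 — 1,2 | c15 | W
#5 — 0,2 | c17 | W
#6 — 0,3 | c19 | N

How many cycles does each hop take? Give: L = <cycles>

L = 2

Between hops 0 and 1 the cycle counter advances 9 − 7 = 2.
Per-hop latency L = Δcyc = 2.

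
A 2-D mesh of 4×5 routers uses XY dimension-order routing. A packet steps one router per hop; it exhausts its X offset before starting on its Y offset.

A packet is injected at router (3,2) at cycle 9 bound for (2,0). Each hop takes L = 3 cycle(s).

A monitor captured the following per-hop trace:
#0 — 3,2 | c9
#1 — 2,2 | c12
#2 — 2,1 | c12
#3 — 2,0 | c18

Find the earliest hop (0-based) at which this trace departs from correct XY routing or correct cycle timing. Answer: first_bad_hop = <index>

check 1→ d=(-1,0) cyc+3: ok
check 2→ d=(0,-1) cyc+0: BAD: Δcyc=0≠L

first_bad_hop = 2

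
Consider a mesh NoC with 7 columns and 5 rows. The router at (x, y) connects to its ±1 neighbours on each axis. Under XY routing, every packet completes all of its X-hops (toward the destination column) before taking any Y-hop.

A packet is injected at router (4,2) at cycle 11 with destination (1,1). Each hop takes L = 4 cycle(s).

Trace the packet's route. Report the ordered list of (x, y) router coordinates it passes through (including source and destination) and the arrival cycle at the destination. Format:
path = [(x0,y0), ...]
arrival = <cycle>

hop 0: (4,2) @ cyc 11
hop 1: (3,2) @ cyc 15  [W]
hop 2: (2,2) @ cyc 19  [W]
hop 3: (1,2) @ cyc 23  [W]
hop 4: (1,1) @ cyc 27  [S]

path = [(4,2), (3,2), (2,2), (1,2), (1,1)]
arrival = 27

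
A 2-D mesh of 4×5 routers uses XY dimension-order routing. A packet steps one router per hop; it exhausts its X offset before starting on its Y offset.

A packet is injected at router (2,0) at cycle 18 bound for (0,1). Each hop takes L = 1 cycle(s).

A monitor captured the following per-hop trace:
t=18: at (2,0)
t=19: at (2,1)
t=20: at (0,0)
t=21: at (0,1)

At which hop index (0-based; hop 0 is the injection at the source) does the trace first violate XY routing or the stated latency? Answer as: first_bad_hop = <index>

  1: Δx=+0 Δy=+1 Δt=1 [BAD: Y-move but x=2≠0]

first_bad_hop = 1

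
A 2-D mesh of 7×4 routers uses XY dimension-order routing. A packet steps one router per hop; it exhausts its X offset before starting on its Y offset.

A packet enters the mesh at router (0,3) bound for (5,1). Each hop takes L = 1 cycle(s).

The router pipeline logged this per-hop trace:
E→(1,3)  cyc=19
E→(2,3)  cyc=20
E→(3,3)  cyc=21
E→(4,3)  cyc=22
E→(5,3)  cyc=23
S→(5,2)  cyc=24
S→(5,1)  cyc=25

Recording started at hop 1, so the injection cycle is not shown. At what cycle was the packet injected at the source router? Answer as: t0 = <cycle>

The first recorded entry is hop 1 at cycle 19.
t0 = cyc[1] − L = 19 − 1 = 18.

t0 = 18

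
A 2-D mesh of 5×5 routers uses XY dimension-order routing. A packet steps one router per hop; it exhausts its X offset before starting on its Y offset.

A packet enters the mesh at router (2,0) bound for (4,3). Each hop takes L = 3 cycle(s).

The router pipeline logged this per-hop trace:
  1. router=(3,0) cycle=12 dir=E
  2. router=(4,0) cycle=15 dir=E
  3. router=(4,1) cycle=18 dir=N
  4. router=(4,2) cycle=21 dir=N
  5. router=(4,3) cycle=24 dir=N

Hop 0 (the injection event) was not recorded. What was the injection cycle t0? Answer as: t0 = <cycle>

At hop 1 the cycle is 12; in general cyc_k = t0 + kL.
Subtract one hop: t0 = 12 − 3 = 9.

t0 = 9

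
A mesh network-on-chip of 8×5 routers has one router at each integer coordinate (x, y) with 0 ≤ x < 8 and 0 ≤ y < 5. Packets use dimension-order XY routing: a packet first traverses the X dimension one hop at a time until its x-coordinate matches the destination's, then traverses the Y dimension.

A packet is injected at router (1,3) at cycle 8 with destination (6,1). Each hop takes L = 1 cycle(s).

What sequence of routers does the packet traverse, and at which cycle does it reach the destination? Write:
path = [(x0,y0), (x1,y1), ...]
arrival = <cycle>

t=8: at (1,3)
t=9: at (2,3) after E
t=10: at (3,3) after E
t=11: at (4,3) after E
t=12: at (5,3) after E
t=13: at (6,3) after E
t=14: at (6,2) after S
t=15: at (6,1) after S

path = [(1,3), (2,3), (3,3), (4,3), (5,3), (6,3), (6,2), (6,1)]
arrival = 15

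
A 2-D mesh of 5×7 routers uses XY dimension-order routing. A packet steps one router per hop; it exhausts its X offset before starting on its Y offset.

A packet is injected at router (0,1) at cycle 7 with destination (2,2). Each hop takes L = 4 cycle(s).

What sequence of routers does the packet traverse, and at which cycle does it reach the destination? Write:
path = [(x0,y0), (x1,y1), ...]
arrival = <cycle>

#0 — 0,1 | c7
#1 — 1,1 | c11 | E
#2 — 2,1 | c15 | E
#3 — 2,2 | c19 | N

path = [(0,1), (1,1), (2,1), (2,2)]
arrival = 19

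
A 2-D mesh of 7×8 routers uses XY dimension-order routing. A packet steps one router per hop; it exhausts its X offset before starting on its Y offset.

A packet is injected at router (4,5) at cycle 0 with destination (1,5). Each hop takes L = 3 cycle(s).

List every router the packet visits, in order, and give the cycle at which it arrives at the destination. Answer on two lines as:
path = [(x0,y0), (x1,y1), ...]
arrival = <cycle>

path = [(4,5), (3,5), (2,5), (1,5)]
arrival = 9

[0] x=4 y=5 t=0
[1] x=3 y=5 t=3 →W
[2] x=2 y=5 t=6 →W
[3] x=1 y=5 t=9 →W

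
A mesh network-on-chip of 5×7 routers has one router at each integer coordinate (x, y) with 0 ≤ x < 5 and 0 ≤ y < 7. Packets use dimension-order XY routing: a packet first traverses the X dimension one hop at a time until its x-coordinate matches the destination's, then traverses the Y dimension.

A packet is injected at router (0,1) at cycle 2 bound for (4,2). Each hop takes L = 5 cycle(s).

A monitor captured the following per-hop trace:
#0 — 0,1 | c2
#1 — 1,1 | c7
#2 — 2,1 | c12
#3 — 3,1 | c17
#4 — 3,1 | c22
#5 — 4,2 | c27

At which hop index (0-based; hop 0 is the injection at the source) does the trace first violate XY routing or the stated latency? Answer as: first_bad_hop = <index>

[1] (+1,+0) / 5c ⇒ ok
[2] (+1,+0) / 5c ⇒ ok
[3] (+1,+0) / 5c ⇒ ok
[4] (+0,+0) / 5c ⇒ BAD: non-unit step

first_bad_hop = 4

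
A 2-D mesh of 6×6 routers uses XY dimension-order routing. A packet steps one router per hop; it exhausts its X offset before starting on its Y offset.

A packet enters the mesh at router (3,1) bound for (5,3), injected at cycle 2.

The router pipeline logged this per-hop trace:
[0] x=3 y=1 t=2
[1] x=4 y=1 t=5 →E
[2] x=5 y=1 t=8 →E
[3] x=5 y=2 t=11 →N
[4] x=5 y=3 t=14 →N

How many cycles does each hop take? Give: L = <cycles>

L = 3

Between hops 0 and 1 the cycle counter advances 5 − 2 = 3.
Each hop adds L, hence L = 3.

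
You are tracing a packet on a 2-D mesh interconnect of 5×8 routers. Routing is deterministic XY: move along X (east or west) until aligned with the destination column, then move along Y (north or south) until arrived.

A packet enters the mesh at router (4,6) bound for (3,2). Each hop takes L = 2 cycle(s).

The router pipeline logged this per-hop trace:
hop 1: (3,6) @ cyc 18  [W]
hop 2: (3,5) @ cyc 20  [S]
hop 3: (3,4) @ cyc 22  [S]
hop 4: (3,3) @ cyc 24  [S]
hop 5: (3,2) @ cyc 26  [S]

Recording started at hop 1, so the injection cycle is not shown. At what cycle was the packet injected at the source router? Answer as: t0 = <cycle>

t0 = 16

At hop 1 the cycle is 18; in general cyc_k = t0 + kL.
Therefore t0 = 18 − L = 16.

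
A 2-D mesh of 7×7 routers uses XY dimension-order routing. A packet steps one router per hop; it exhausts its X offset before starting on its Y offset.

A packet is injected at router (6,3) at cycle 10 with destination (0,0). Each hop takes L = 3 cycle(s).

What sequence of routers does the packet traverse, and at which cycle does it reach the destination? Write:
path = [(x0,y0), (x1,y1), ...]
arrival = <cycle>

path = [(6,3), (5,3), (4,3), (3,3), (2,3), (1,3), (0,3), (0,2), (0,1), (0,0)]
arrival = 37

  0. router=(6,3) cycle=10 (inject)
  1. router=(5,3) cycle=13 dir=W
  2. router=(4,3) cycle=16 dir=W
  3. router=(3,3) cycle=19 dir=W
  4. router=(2,3) cycle=22 dir=W
  5. router=(1,3) cycle=25 dir=W
  6. router=(0,3) cycle=28 dir=W
  7. router=(0,2) cycle=31 dir=S
  8. router=(0,1) cycle=34 dir=S
  9. router=(0,0) cycle=37 dir=S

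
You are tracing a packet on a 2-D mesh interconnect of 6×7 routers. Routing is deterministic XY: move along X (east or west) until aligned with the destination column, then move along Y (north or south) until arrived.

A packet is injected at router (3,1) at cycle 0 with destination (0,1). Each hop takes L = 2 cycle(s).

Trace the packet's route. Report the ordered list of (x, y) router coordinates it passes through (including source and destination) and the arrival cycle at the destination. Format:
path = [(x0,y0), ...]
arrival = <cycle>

[0] x=3 y=1 t=0
[1] x=2 y=1 t=2 →W
[2] x=1 y=1 t=4 →W
[3] x=0 y=1 t=6 →W

path = [(3,1), (2,1), (1,1), (0,1)]
arrival = 6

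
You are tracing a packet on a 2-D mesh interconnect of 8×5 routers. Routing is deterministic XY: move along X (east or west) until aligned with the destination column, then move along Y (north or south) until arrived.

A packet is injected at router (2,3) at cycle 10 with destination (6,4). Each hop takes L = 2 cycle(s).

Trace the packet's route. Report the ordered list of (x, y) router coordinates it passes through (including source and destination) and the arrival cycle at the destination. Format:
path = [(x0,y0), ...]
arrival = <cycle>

t=10: at (2,3)
t=12: at (3,3) after E
t=14: at (4,3) after E
t=16: at (5,3) after E
t=18: at (6,3) after E
t=20: at (6,4) after N

path = [(2,3), (3,3), (4,3), (5,3), (6,3), (6,4)]
arrival = 20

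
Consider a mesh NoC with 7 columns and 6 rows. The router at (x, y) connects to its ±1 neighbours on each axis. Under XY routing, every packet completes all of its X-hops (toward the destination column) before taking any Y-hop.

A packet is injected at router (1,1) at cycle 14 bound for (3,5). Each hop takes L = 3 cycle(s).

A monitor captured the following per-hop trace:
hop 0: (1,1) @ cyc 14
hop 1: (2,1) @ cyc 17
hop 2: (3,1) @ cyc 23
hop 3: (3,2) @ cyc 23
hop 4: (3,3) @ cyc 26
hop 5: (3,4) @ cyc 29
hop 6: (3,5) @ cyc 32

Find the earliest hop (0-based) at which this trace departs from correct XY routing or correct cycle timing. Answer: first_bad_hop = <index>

check 1→ d=(1,0) cyc+3: ok
check 2→ d=(1,0) cyc+6: BAD: Δcyc=6≠L

first_bad_hop = 2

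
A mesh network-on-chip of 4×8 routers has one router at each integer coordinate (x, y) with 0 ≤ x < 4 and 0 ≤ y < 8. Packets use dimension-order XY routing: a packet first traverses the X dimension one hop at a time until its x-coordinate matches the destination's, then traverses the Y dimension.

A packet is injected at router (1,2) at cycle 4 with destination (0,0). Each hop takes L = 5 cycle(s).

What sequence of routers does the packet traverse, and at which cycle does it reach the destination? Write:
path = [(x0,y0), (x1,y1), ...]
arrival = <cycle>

path = [(1,2), (0,2), (0,1), (0,0)]
arrival = 19

src (1,2)  cyc=4
W→(0,2)  cyc=9
S→(0,1)  cyc=14
S→(0,0)  cyc=19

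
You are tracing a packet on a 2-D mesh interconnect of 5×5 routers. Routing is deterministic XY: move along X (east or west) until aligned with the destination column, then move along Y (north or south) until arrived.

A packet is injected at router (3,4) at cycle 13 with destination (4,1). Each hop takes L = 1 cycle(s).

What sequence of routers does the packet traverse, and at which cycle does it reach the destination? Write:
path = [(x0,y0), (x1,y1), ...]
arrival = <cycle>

[0] x=3 y=4 t=13
[1] x=4 y=4 t=14 →E
[2] x=4 y=3 t=15 →S
[3] x=4 y=2 t=16 →S
[4] x=4 y=1 t=17 →S

path = [(3,4), (4,4), (4,3), (4,2), (4,1)]
arrival = 17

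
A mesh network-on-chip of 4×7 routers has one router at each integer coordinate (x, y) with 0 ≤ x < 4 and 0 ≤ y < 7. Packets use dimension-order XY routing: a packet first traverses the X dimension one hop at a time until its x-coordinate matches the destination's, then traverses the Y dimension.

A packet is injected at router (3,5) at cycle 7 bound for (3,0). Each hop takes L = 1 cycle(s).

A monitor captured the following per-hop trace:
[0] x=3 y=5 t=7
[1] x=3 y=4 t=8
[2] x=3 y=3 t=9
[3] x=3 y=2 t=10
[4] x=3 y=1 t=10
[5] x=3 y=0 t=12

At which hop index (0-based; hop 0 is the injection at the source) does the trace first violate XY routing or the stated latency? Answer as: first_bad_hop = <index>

hop 1: step (+0,-1), +1 cyc — ok
hop 2: step (+0,-1), +1 cyc — ok
hop 3: step (+0,-1), +1 cyc — ok
hop 4: step (+0,-1), +0 cyc — BAD: Δcyc=0≠L

first_bad_hop = 4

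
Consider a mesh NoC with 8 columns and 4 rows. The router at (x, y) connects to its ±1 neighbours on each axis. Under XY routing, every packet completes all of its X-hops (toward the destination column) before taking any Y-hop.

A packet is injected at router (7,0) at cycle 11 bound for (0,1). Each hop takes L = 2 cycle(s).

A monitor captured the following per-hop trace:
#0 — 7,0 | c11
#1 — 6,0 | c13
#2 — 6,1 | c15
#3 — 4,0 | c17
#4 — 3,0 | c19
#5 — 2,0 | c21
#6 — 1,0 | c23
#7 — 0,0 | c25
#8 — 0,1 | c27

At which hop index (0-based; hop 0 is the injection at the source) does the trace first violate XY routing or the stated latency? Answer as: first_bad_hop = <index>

check 1→ d=(-1,0) cyc+2: ok
check 2→ d=(0,1) cyc+2: BAD: Y-move but x=6≠0

first_bad_hop = 2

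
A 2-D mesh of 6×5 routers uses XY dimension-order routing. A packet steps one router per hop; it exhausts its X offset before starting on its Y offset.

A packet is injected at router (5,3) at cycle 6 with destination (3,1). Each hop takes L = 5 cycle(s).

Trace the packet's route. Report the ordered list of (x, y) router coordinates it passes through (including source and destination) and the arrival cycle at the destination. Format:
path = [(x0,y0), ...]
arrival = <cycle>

#0 — 5,3 | c6
#1 — 4,3 | c11 | W
#2 — 3,3 | c16 | W
#3 — 3,2 | c21 | S
#4 — 3,1 | c26 | S

path = [(5,3), (4,3), (3,3), (3,2), (3,1)]
arrival = 26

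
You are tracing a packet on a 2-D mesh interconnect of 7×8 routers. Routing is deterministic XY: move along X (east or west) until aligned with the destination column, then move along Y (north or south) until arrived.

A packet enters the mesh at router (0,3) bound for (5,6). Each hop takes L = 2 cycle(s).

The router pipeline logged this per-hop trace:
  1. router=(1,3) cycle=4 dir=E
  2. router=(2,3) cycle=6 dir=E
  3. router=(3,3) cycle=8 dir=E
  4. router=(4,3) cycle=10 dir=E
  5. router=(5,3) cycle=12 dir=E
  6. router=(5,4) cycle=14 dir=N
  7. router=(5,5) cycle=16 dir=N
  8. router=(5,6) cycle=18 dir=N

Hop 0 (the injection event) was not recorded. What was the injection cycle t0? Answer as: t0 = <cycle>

t0 = 2

cyc[1] = 4 and cyc[k] = t0 + k·L for every k.
t0 = cyc[1] − L = 4 − 2 = 2.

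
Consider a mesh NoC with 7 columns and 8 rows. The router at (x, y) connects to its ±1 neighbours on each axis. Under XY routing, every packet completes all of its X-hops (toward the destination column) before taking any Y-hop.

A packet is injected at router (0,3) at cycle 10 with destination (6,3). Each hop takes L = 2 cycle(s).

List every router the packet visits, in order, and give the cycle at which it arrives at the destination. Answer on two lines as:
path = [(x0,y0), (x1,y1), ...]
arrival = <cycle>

  0. router=(0,3) cycle=10 (inject)
  1. router=(1,3) cycle=12 dir=E
  2. router=(2,3) cycle=14 dir=E
  3. router=(3,3) cycle=16 dir=E
  4. router=(4,3) cycle=18 dir=E
  5. router=(5,3) cycle=20 dir=E
  6. router=(6,3) cycle=22 dir=E

path = [(0,3), (1,3), (2,3), (3,3), (4,3), (5,3), (6,3)]
arrival = 22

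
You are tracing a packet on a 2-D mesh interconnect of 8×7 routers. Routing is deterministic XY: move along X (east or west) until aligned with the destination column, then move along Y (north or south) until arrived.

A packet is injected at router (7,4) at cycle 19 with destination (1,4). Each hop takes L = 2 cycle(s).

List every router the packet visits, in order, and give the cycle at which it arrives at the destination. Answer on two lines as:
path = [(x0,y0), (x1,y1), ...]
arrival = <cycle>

src (7,4)  cyc=19
W→(6,4)  cyc=21
W→(5,4)  cyc=23
W→(4,4)  cyc=25
W→(3,4)  cyc=27
W→(2,4)  cyc=29
W→(1,4)  cyc=31

path = [(7,4), (6,4), (5,4), (4,4), (3,4), (2,4), (1,4)]
arrival = 31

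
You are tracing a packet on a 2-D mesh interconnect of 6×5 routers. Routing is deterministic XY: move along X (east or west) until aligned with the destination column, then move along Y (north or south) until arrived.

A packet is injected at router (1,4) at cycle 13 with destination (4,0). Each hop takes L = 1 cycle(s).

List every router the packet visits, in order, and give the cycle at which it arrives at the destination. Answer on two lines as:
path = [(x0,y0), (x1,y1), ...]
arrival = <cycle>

[0] x=1 y=4 t=13
[1] x=2 y=4 t=14 →E
[2] x=3 y=4 t=15 →E
[3] x=4 y=4 t=16 →E
[4] x=4 y=3 t=17 →S
[5] x=4 y=2 t=18 →S
[6] x=4 y=1 t=19 →S
[7] x=4 y=0 t=20 →S

path = [(1,4), (2,4), (3,4), (4,4), (4,3), (4,2), (4,1), (4,0)]
arrival = 20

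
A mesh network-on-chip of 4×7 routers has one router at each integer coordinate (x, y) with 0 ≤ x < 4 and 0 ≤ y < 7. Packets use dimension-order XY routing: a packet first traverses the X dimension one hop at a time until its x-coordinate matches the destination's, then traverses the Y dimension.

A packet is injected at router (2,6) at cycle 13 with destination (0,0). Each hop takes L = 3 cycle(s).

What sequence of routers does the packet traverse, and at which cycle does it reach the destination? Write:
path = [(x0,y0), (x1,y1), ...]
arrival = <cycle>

path = [(2,6), (1,6), (0,6), (0,5), (0,4), (0,3), (0,2), (0,1), (0,0)]
arrival = 37

hop 0: (2,6) @ cyc 13
hop 1: (1,6) @ cyc 16  [W]
hop 2: (0,6) @ cyc 19  [W]
hop 3: (0,5) @ cyc 22  [S]
hop 4: (0,4) @ cyc 25  [S]
hop 5: (0,3) @ cyc 28  [S]
hop 6: (0,2) @ cyc 31  [S]
hop 7: (0,1) @ cyc 34  [S]
hop 8: (0,0) @ cyc 37  [S]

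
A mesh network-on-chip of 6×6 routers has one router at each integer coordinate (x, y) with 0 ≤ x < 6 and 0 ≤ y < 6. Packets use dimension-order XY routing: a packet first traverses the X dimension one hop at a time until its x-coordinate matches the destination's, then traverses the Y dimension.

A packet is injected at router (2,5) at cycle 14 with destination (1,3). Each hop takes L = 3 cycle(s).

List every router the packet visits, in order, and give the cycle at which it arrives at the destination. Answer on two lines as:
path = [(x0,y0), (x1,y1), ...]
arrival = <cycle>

t=14: at (2,5)
t=17: at (1,5) after W
t=20: at (1,4) after S
t=23: at (1,3) after S

path = [(2,5), (1,5), (1,4), (1,3)]
arrival = 23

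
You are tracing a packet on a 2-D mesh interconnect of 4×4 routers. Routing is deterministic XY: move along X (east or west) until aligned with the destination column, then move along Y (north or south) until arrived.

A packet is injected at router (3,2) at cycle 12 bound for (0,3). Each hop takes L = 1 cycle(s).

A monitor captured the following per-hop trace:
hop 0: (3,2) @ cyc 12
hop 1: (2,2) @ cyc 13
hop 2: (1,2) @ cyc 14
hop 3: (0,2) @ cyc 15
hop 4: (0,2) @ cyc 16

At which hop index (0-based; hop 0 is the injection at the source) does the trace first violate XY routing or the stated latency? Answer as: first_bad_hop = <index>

first_bad_hop = 4

hop 1: step (-1,+0), +1 cyc — ok
hop 2: step (-1,+0), +1 cyc — ok
hop 3: step (-1,+0), +1 cyc — ok
hop 4: step (+0,+0), +1 cyc — BAD: non-unit step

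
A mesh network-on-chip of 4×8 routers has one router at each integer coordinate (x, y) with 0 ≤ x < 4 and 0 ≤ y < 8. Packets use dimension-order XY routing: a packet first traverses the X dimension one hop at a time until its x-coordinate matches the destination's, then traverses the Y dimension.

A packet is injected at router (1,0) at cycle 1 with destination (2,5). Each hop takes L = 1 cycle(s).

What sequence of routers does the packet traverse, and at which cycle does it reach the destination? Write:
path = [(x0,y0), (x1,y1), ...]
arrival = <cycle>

  0. router=(1,0) cycle=1 (inject)
  1. router=(2,0) cycle=2 dir=E
  2. router=(2,1) cycle=3 dir=N
  3. router=(2,2) cycle=4 dir=N
  4. router=(2,3) cycle=5 dir=N
  5. router=(2,4) cycle=6 dir=N
  6. router=(2,5) cycle=7 dir=N

path = [(1,0), (2,0), (2,1), (2,2), (2,3), (2,4), (2,5)]
arrival = 7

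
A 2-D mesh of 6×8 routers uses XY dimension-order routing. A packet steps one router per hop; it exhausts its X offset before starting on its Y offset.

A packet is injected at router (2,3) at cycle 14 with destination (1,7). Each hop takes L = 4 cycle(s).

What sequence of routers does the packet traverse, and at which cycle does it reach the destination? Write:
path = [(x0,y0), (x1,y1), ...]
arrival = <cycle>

path = [(2,3), (1,3), (1,4), (1,5), (1,6), (1,7)]
arrival = 34

[0] x=2 y=3 t=14
[1] x=1 y=3 t=18 →W
[2] x=1 y=4 t=22 →N
[3] x=1 y=5 t=26 →N
[4] x=1 y=6 t=30 →N
[5] x=1 y=7 t=34 →N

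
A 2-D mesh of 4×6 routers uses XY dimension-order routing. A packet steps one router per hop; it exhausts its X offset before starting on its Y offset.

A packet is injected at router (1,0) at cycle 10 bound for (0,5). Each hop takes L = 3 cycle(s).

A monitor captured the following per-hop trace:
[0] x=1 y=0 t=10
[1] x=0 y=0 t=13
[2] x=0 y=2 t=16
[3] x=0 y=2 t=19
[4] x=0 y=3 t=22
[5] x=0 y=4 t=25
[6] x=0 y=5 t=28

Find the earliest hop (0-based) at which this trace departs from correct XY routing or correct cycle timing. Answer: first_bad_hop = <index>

first_bad_hop = 2

  1: Δx=-1 Δy=+0 Δt=3 [ok]
  2: Δx=+0 Δy=+2 Δt=3 [BAD: non-unit step]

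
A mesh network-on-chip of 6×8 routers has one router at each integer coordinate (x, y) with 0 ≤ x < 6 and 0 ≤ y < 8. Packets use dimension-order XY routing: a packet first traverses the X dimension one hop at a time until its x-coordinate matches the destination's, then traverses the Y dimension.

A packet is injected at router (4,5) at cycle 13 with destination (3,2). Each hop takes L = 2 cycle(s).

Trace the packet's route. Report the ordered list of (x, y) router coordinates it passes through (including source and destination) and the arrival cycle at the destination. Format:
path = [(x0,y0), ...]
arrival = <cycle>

path = [(4,5), (3,5), (3,4), (3,3), (3,2)]
arrival = 21

t=13: at (4,5)
t=15: at (3,5) after W
t=17: at (3,4) after S
t=19: at (3,3) after S
t=21: at (3,2) after S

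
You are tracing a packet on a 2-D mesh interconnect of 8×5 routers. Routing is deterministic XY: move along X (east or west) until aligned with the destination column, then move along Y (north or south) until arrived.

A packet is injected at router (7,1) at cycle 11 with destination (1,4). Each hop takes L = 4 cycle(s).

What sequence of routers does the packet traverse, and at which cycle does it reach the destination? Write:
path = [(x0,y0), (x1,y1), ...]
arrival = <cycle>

path = [(7,1), (6,1), (5,1), (4,1), (3,1), (2,1), (1,1), (1,2), (1,3), (1,4)]
arrival = 47

hop 0: (7,1) @ cyc 11
hop 1: (6,1) @ cyc 15  [W]
hop 2: (5,1) @ cyc 19  [W]
hop 3: (4,1) @ cyc 23  [W]
hop 4: (3,1) @ cyc 27  [W]
hop 5: (2,1) @ cyc 31  [W]
hop 6: (1,1) @ cyc 35  [W]
hop 7: (1,2) @ cyc 39  [N]
hop 8: (1,3) @ cyc 43  [N]
hop 9: (1,4) @ cyc 47  [N]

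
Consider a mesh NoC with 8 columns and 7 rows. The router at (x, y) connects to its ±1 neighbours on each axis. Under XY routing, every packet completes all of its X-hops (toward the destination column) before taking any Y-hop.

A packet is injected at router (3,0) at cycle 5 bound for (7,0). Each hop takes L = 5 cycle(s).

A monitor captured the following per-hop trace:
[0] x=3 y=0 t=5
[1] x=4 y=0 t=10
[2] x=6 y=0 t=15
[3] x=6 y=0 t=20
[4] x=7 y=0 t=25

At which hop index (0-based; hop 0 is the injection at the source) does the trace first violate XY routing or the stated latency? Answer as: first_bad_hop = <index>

first_bad_hop = 2

hop 1: step (+1,+0), +5 cyc — ok
hop 2: step (+2,+0), +5 cyc — BAD: non-unit step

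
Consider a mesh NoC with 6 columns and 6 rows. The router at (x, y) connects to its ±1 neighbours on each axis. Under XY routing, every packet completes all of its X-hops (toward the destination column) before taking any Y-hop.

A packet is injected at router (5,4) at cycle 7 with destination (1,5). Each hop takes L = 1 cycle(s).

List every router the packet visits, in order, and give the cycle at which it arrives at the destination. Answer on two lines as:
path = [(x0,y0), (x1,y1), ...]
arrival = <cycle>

[0] x=5 y=4 t=7
[1] x=4 y=4 t=8 →W
[2] x=3 y=4 t=9 →W
[3] x=2 y=4 t=10 →W
[4] x=1 y=4 t=11 →W
[5] x=1 y=5 t=12 →N

path = [(5,4), (4,4), (3,4), (2,4), (1,4), (1,5)]
arrival = 12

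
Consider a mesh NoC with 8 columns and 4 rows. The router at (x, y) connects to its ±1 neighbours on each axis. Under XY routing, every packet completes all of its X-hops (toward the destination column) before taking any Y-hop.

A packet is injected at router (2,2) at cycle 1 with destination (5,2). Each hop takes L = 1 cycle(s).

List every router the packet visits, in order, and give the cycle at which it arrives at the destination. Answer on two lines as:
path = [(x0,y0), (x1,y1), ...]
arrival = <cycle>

[0] x=2 y=2 t=1
[1] x=3 y=2 t=2 →E
[2] x=4 y=2 t=3 →E
[3] x=5 y=2 t=4 →E

path = [(2,2), (3,2), (4,2), (5,2)]
arrival = 4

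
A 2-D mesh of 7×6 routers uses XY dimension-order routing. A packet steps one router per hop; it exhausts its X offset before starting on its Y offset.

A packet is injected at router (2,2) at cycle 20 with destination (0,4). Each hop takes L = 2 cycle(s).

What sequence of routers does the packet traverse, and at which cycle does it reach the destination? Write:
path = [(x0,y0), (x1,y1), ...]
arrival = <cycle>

path = [(2,2), (1,2), (0,2), (0,3), (0,4)]
arrival = 28

  0. router=(2,2) cycle=20 (inject)
  1. router=(1,2) cycle=22 dir=W
  2. router=(0,2) cycle=24 dir=W
  3. router=(0,3) cycle=26 dir=N
  4. router=(0,4) cycle=28 dir=N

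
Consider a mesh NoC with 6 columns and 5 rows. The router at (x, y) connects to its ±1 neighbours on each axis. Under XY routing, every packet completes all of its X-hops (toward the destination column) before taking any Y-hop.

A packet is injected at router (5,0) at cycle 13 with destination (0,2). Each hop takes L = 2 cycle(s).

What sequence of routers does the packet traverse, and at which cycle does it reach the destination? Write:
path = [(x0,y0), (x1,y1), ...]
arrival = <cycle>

path = [(5,0), (4,0), (3,0), (2,0), (1,0), (0,0), (0,1), (0,2)]
arrival = 27

[0] x=5 y=0 t=13
[1] x=4 y=0 t=15 →W
[2] x=3 y=0 t=17 →W
[3] x=2 y=0 t=19 →W
[4] x=1 y=0 t=21 →W
[5] x=0 y=0 t=23 →W
[6] x=0 y=1 t=25 →N
[7] x=0 y=2 t=27 →N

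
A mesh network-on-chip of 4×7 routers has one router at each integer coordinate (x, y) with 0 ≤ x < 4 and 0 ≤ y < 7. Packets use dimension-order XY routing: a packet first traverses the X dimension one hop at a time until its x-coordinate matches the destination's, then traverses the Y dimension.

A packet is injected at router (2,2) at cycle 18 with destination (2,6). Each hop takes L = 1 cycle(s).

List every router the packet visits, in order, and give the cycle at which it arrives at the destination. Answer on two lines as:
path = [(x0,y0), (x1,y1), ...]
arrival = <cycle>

path = [(2,2), (2,3), (2,4), (2,5), (2,6)]
arrival = 22

src (2,2)  cyc=18
N→(2,3)  cyc=19
N→(2,4)  cyc=20
N→(2,5)  cyc=21
N→(2,6)  cyc=22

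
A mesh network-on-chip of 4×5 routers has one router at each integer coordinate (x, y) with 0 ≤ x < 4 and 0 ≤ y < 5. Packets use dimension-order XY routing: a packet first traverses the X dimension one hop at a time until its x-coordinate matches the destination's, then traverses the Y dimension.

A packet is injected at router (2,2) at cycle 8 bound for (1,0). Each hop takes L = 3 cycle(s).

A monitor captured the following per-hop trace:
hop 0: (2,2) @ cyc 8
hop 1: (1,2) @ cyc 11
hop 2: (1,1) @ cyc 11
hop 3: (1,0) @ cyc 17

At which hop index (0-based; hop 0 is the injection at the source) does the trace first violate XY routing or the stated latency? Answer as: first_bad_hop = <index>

first_bad_hop = 2

hop 1: step (-1,+0), +3 cyc — ok
hop 2: step (+0,-1), +0 cyc — BAD: Δcyc=0≠L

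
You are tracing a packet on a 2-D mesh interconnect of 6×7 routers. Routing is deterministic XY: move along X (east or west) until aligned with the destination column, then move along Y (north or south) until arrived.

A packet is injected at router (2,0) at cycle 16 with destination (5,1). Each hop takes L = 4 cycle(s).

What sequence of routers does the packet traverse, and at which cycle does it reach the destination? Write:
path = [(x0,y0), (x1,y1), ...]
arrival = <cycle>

path = [(2,0), (3,0), (4,0), (5,0), (5,1)]
arrival = 32

t=16: at (2,0)
t=20: at (3,0) after E
t=24: at (4,0) after E
t=28: at (5,0) after E
t=32: at (5,1) after N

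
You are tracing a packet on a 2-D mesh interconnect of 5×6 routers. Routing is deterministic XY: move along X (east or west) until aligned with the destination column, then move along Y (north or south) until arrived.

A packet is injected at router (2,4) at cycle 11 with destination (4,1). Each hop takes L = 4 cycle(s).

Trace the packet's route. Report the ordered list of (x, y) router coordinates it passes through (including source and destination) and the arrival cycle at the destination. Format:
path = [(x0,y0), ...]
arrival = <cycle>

path = [(2,4), (3,4), (4,4), (4,3), (4,2), (4,1)]
arrival = 31

#0 — 2,4 | c11
#1 — 3,4 | c15 | E
#2 — 4,4 | c19 | E
#3 — 4,3 | c23 | S
#4 — 4,2 | c27 | S
#5 — 4,1 | c31 | S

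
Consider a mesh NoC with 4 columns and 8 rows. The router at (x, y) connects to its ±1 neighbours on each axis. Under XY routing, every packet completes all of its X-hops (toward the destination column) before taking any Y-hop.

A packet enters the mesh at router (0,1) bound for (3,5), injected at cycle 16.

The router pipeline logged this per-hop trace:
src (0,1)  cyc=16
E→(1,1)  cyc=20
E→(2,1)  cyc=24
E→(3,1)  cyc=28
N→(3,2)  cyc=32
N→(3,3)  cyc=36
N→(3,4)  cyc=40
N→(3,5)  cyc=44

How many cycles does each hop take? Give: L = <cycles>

cyc[1] − cyc[0] = 20 − 16 = 4.
Per-hop latency L = Δcyc = 4.

L = 4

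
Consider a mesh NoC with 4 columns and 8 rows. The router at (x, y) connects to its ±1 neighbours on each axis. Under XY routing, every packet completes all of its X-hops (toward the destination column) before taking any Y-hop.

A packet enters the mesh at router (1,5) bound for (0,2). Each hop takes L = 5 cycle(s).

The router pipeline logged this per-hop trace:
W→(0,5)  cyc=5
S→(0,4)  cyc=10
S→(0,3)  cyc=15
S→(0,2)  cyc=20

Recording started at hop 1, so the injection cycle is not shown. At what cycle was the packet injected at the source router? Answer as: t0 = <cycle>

t0 = 0

cyc[1] = 5 and cyc[k] = t0 + k·L for every k.
So t0 = 5 − 1·5 = 0.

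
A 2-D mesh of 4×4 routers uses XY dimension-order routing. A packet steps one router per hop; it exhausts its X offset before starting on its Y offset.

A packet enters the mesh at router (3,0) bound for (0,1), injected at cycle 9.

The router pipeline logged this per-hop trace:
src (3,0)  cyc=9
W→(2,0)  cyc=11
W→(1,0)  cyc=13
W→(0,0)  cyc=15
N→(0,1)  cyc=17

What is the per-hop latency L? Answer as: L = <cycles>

L = 2

Δcyc across hop 0→1: 11 − 9 = 2.
Per-hop latency L = Δcyc = 2.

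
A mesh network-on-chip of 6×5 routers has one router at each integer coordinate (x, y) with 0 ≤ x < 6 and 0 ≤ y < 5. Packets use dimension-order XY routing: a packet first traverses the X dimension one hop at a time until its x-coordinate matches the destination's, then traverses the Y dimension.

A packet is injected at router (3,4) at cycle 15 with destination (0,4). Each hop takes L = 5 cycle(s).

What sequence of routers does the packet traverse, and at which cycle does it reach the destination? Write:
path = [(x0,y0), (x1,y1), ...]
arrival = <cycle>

[0] x=3 y=4 t=15
[1] x=2 y=4 t=20 →W
[2] x=1 y=4 t=25 →W
[3] x=0 y=4 t=30 →W

path = [(3,4), (2,4), (1,4), (0,4)]
arrival = 30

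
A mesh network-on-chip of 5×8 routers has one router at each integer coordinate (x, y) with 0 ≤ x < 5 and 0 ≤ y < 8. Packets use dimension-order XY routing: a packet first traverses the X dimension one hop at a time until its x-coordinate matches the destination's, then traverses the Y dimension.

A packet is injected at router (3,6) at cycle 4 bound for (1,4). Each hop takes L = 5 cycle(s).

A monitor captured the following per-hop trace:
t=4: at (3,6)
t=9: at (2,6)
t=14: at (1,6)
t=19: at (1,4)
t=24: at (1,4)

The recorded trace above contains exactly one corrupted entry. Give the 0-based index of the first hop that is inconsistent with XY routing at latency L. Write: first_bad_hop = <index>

[1] (-1,+0) / 5c ⇒ ok
[2] (-1,+0) / 5c ⇒ ok
[3] (+0,-2) / 5c ⇒ BAD: non-unit step

first_bad_hop = 3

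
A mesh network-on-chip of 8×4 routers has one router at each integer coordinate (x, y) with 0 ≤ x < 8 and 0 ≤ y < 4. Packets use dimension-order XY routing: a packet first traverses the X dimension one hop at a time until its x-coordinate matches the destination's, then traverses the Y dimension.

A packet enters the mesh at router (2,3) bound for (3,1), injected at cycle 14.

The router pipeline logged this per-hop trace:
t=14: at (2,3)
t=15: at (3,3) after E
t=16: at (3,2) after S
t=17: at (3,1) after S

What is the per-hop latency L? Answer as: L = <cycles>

Δcyc across hop 0→1: 15 − 14 = 1.
Each hop adds L, hence L = 1.

L = 1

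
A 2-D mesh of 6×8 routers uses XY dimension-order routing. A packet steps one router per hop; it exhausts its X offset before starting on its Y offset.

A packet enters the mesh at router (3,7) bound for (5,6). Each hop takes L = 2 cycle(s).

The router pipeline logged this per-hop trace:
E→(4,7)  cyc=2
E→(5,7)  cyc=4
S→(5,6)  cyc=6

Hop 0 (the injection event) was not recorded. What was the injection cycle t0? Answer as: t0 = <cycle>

t0 = 0

At hop 1 the cycle is 2; in general cyc_k = t0 + kL.
t0 = cyc[1] − L = 2 − 2 = 0.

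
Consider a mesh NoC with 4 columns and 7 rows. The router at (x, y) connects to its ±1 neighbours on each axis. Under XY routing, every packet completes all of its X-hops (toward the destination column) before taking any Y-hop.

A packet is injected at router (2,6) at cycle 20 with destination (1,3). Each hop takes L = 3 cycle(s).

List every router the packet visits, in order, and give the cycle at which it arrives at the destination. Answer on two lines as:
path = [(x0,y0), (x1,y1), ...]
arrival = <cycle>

path = [(2,6), (1,6), (1,5), (1,4), (1,3)]
arrival = 32

  0. router=(2,6) cycle=20 (inject)
  1. router=(1,6) cycle=23 dir=W
  2. router=(1,5) cycle=26 dir=S
  3. router=(1,4) cycle=29 dir=S
  4. router=(1,3) cycle=32 dir=S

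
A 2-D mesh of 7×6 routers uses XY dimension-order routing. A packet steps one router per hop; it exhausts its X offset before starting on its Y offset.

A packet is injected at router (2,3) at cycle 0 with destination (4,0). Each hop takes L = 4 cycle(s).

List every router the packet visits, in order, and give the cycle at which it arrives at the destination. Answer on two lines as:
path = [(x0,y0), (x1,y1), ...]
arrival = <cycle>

src (2,3)  cyc=0
E→(3,3)  cyc=4
E→(4,3)  cyc=8
S→(4,2)  cyc=12
S→(4,1)  cyc=16
S→(4,0)  cyc=20

path = [(2,3), (3,3), (4,3), (4,2), (4,1), (4,0)]
arrival = 20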